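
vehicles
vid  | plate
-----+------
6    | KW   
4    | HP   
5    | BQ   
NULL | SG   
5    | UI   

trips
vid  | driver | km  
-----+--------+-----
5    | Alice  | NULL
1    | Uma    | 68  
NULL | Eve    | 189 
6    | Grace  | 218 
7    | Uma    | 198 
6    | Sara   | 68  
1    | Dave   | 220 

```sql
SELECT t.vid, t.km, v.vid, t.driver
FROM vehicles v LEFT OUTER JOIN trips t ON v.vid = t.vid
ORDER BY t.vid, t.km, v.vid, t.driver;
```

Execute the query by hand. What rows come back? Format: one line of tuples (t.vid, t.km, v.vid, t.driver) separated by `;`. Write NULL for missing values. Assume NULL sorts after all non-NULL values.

(5, NULL, 5, Alice); (5, NULL, 5, Alice); (6, 68, 6, Sara); (6, 218, 6, Grace); (NULL, NULL, 4, NULL); (NULL, NULL, NULL, NULL)

LEFT JOIN keeps every row from `vehicles`; unmatched rows get NULL for `trips`'s columns.
Matching on v.vid = t.vid. A NULL in a compared column never satisfies the condition.
- vid=6: 2 matching t row(s), so 2 row(s) emitted.
- vid=4: no t row matches, row kept with t columns NULL.
- vid=5: 1 matching t row(s), so 1 row(s) emitted.
- vid=NULL: no t row matches, row kept with t columns NULL.
- vid=5: 1 matching t row(s), so 1 row(s) emitted.
After projecting and ordering:
t.vid | t.km | v.vid | t.driver
5 | NULL | 5 | Alice
5 | NULL | 5 | Alice
6 | 68 | 6 | Sara
6 | 218 | 6 | Grace
NULL | NULL | 4 | NULL
NULL | NULL | NULL | NULL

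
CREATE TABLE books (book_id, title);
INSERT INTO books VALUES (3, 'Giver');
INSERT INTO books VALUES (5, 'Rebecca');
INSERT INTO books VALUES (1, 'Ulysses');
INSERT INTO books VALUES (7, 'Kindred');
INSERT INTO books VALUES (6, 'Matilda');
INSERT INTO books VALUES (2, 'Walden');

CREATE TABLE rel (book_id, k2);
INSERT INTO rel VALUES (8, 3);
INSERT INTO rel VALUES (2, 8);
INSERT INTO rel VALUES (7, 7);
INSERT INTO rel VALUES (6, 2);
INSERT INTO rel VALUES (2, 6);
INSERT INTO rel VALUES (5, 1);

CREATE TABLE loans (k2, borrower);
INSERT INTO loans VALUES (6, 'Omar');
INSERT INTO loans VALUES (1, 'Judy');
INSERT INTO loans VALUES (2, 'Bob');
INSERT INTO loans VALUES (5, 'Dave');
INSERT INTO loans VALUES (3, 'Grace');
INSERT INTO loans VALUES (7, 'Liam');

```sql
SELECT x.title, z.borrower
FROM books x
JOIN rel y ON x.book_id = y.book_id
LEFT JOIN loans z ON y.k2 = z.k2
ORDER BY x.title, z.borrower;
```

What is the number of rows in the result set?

5

Step 1 — x INNER JOIN y on book_id → 5 row(s).
Then LEFT JOIN `loans z` on k2: each of those 5 rows is kept; rows whose y.k2 has no match in z get NULL for z's columns.
Result: 5 row(s).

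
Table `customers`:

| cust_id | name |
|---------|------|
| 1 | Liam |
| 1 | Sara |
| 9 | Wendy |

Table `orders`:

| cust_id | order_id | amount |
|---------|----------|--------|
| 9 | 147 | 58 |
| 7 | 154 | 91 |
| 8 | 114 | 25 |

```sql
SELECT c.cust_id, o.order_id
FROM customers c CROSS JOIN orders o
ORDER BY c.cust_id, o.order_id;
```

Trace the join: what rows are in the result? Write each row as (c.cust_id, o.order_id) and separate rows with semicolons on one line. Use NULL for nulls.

(1, 114); (1, 114); (1, 147); (1, 147); (1, 154); (1, 154); (9, 114); (9, 147); (9, 154)

CROSS JOIN pairs every row of `customers` with every row of `orders`: 3 × 3 = 9 rows.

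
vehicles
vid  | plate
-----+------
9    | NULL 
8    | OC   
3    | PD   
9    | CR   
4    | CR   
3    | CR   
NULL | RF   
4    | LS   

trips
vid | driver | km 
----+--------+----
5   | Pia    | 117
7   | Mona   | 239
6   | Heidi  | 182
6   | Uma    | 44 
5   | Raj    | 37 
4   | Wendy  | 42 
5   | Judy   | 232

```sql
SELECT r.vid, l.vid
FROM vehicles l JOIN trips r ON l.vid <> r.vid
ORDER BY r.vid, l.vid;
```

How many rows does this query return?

47

INNER JOIN keeps only pairs where the ON condition holds.
Matching on l.vid <> r.vid. A NULL in a compared column never satisfies the condition.
- l[0] vid=9 → 7 match(es) in r → 7 row(s).
- l[1] vid=8 → 7 match(es) in r → 7 row(s).
- l[2] vid=3 → 7 match(es) in r → 7 row(s).
- l[3] vid=9 → 7 match(es) in r → 7 row(s).
- l[4] vid=4 → 6 match(es) in r → 6 row(s).
- l[5] vid=3 → 7 match(es) in r → 7 row(s).
- l[6] vid=NULL → no match; dropped.
- l[7] vid=4 → 6 match(es) in r → 6 row(s).
Total: 47 rows.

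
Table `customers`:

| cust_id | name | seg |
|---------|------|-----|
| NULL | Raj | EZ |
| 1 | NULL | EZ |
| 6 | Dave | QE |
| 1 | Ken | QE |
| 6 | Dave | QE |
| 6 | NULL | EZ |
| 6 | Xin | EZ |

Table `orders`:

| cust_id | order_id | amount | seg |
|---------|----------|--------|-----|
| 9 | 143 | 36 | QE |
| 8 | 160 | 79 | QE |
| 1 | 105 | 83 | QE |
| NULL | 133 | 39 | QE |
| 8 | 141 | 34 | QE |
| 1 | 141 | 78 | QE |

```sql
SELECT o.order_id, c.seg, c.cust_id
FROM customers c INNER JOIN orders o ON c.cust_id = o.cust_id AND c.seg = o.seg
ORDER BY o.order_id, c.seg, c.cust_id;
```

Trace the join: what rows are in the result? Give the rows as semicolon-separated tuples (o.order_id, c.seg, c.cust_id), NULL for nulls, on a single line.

(105, QE, 1); (141, QE, 1)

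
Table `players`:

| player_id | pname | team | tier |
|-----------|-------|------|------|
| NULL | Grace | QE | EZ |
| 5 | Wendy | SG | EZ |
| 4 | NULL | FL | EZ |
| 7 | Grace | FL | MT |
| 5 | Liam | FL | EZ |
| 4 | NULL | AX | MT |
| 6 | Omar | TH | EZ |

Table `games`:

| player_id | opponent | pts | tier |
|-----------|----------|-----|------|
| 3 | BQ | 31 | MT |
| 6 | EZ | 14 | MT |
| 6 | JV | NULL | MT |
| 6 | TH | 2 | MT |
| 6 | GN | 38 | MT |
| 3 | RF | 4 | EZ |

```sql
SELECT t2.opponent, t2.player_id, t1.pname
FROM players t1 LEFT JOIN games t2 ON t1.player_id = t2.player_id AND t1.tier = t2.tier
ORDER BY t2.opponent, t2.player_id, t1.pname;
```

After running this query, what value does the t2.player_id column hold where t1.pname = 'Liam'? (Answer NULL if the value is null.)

NULL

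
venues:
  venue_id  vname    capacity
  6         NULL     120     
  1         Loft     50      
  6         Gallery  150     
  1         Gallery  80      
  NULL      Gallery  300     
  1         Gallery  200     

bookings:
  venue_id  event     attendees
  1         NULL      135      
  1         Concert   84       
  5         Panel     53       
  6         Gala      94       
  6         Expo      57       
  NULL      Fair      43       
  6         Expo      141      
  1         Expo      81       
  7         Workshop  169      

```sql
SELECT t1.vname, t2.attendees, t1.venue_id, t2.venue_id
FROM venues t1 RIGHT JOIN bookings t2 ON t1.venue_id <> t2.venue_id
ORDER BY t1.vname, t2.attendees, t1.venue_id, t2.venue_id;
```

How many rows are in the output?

RIGHT JOIN keeps every row from `bookings`; unmatched rows get NULL for `venues`'s columns.
Matching on t1.venue_id <> t2.venue_id. A NULL in a compared column never satisfies the condition.
- t1[0] venue_id=6 → 5 match(es) in t2 → 5 row(s).
- t1[1] venue_id=1 → 5 match(es) in t2 → 5 row(s).
- t1[2] venue_id=6 → 5 match(es) in t2 → 5 row(s).
- t1[3] venue_id=1 → 5 match(es) in t2 → 5 row(s).
- t1[4] venue_id=NULL → no match.
- t1[5] venue_id=1 → 5 match(es) in t2 → 5 row(s).
- plus 1 unmatched t2 row(s), each kept with NULL t1 columns.
Total: 25 matched + 1 padded = 26 rows.

26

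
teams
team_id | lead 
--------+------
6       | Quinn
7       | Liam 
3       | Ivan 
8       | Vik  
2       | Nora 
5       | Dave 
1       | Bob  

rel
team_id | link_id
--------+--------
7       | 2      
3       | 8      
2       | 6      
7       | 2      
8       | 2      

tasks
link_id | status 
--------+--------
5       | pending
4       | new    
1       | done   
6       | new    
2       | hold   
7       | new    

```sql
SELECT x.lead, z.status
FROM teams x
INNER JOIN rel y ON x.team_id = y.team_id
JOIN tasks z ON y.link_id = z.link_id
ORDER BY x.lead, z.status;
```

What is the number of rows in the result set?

4

Step 1 — x INNER JOIN y on team_id → 5 row(s).
Then INNER JOIN `tasks z` on link_id: keep only rows whose y.link_id appears in z.
Result: 4 row(s).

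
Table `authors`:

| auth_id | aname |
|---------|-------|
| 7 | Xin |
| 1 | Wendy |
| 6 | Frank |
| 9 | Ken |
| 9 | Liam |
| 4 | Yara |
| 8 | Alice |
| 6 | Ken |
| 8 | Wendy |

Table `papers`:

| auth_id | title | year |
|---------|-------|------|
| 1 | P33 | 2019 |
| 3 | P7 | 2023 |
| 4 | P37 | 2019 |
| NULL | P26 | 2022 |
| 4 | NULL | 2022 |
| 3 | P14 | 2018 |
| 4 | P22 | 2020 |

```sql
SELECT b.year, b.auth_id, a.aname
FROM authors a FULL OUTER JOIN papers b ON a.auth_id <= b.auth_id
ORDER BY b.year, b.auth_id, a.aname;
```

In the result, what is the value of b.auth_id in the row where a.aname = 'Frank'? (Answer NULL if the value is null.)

FULL OUTER JOIN keeps every row from both sides; unmatched rows get NULL for the other side's columns.
Matching on a.auth_id <= b.auth_id. A NULL in a compared column never satisfies the condition.
- a (auth_id=7) has no partner → padded with NULL.
- a (auth_id=1) pairs with 6 row(s) of b.
- a (auth_id=6) has no partner → padded with NULL.
- a (auth_id=9) has no partner → padded with NULL.
- a (auth_id=9) has no partner → padded with NULL.
- a (auth_id=4) pairs with 3 row(s) of b.
- a (auth_id=8) has no partner → padded with NULL.
- a (auth_id=6) has no partner → padded with NULL.
- a (auth_id=8) has no partner → padded with NULL.
- 1 b row(s) had no a match → kept, a columns NULL.

NULL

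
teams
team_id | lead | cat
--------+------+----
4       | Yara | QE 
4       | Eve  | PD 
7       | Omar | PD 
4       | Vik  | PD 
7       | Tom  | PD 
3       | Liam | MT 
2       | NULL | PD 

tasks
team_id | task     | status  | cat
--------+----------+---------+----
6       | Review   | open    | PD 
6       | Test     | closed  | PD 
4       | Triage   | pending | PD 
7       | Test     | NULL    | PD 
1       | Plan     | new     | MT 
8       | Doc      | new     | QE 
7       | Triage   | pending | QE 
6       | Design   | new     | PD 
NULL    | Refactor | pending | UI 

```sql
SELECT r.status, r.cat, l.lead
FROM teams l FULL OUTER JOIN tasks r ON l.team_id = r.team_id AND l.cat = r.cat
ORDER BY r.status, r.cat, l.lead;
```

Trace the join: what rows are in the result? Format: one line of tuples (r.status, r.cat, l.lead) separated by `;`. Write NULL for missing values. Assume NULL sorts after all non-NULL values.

(closed, PD, NULL); (new, MT, NULL); (new, PD, NULL); (new, QE, NULL); (open, PD, NULL); (pending, PD, Eve); (pending, PD, Vik); (pending, QE, NULL); (pending, UI, NULL); (NULL, PD, Omar); (NULL, PD, Tom); (NULL, NULL, Liam); (NULL, NULL, Yara); (NULL, NULL, NULL)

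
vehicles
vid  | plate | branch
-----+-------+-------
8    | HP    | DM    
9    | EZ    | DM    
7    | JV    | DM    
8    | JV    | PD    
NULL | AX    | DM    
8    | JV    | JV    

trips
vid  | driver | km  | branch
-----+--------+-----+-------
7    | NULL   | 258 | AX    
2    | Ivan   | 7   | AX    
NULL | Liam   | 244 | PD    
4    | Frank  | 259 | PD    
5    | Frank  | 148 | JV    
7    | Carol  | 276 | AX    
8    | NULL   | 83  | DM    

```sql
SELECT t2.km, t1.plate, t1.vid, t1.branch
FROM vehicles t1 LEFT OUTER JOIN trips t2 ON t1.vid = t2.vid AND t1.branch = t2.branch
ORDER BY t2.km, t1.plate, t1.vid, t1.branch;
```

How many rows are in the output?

LEFT JOIN keeps every row from `vehicles`; unmatched rows get NULL for `trips`'s columns.
Matching on t1.vid = t2.vid AND t1.branch = t2.branch. A NULL in a compared column never satisfies the condition.
- t1 row (vid=8, branch=DM): matches 1 t2 row(s) → 1 output row(s).
- t1 row (vid=9, branch=DM): no match → kept, t2 columns NULL.
- t1 row (vid=7, branch=DM): no match → kept, t2 columns NULL.
- t1 row (vid=8, branch=PD): no match → kept, t2 columns NULL.
- t1 row (vid=NULL, branch=DM): no match → kept, t2 columns NULL.
- t1 row (vid=8, branch=JV): no match → kept, t2 columns NULL.
Total: 1 matched + 5 padded = 6 rows.

6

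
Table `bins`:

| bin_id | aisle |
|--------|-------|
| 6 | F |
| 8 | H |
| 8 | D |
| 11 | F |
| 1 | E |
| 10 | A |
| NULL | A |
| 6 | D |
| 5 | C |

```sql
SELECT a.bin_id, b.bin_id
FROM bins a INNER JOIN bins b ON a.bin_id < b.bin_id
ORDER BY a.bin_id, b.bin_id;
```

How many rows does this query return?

26

INNER JOIN keeps only pairs where the ON condition holds.
Matching on a.bin_id < b.bin_id. A NULL in a compared column never satisfies the condition.
Matched pairs: 26.
Total: 26 rows.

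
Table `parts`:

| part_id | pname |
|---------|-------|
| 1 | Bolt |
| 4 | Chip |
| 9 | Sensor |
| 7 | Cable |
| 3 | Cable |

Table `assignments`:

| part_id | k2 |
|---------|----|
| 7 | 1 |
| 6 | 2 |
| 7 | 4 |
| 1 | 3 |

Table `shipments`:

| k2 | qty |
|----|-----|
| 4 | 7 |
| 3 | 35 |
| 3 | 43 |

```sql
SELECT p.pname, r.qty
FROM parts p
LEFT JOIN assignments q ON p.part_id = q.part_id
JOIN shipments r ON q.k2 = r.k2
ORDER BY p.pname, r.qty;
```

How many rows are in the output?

3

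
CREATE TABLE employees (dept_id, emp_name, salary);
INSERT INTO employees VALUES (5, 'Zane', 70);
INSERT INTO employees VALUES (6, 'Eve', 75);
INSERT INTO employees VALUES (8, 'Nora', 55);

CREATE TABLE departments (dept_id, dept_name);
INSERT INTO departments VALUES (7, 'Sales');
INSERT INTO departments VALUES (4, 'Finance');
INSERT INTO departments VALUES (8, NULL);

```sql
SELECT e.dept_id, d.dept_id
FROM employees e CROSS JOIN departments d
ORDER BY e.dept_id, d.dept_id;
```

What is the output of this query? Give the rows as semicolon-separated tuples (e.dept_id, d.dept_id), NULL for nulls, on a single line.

CROSS JOIN pairs every row of `employees` with every row of `departments`: 3 × 3 = 9 rows.

(5, 4); (5, 7); (5, 8); (6, 4); (6, 7); (6, 8); (8, 4); (8, 7); (8, 8)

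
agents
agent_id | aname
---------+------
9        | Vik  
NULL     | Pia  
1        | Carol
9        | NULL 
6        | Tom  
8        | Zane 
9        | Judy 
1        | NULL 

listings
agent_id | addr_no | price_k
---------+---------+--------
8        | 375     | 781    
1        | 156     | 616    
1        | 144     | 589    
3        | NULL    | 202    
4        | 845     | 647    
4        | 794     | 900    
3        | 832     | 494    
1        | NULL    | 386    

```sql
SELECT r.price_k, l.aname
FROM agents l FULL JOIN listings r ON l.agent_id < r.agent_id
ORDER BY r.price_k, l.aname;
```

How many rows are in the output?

FULL OUTER JOIN keeps every row from both sides; unmatched rows get NULL for the other side's columns.
Matching on l.agent_id < r.agent_id. A NULL in a compared column never satisfies the condition.
- l (agent_id=9) has no partner → padded with NULL.
- l (agent_id=NULL) has no partner → padded with NULL.
- l (agent_id=1) pairs with 5 row(s) of r.
- l (agent_id=9) has no partner → padded with NULL.
- l (agent_id=6) pairs with 1 row(s) of r.
- l (agent_id=8) has no partner → padded with NULL.
- l (agent_id=9) has no partner → padded with NULL.
- l (agent_id=1) pairs with 5 row(s) of r.
- 3 row(s) from r found no l partner → padded with NULL.
Total: 11 matched + 8 padded = 19 rows.

19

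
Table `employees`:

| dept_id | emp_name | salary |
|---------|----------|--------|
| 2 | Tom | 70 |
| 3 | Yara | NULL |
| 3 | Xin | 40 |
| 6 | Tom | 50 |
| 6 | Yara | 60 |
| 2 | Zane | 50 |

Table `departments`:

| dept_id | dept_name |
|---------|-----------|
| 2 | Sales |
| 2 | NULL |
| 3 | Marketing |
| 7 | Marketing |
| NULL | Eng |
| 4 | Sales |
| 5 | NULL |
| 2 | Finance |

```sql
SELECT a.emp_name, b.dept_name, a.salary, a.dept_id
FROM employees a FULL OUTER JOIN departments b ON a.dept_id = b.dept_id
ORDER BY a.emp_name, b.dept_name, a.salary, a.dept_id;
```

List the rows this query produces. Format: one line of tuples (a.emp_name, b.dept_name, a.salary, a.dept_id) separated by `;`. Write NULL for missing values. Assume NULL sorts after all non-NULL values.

(Tom, Finance, 70, 2); (Tom, Sales, 70, 2); (Tom, NULL, 50, 6); (Tom, NULL, 70, 2); (Xin, Marketing, 40, 3); (Yara, Marketing, NULL, 3); (Yara, NULL, 60, 6); (Zane, Finance, 50, 2); (Zane, Sales, 50, 2); (Zane, NULL, 50, 2); (NULL, Eng, NULL, NULL); (NULL, Marketing, NULL, NULL); (NULL, Sales, NULL, NULL); (NULL, NULL, NULL, NULL)

FULL OUTER JOIN keeps every row from both sides; unmatched rows get NULL for the other side's columns.
Matching on a.dept_id = b.dept_id. A NULL in a compared column never satisfies the condition.
Matched pairs: 8; unmatched a rows kept: 2; unmatched b rows kept: 4.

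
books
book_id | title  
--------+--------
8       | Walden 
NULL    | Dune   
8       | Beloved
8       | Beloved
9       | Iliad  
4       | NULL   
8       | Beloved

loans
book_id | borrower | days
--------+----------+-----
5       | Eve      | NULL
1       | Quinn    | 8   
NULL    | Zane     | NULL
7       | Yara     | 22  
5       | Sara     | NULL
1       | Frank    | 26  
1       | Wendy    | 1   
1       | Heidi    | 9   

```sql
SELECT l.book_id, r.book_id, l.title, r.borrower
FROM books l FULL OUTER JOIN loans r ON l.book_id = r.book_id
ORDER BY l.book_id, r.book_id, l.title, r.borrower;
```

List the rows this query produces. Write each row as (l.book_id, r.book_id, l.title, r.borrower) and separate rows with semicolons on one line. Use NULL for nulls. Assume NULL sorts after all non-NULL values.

(4, NULL, NULL, NULL); (8, NULL, Beloved, NULL); (8, NULL, Beloved, NULL); (8, NULL, Beloved, NULL); (8, NULL, Walden, NULL); (9, NULL, Iliad, NULL); (NULL, 1, NULL, Frank); (NULL, 1, NULL, Heidi); (NULL, 1, NULL, Quinn); (NULL, 1, NULL, Wendy); (NULL, 5, NULL, Eve); (NULL, 5, NULL, Sara); (NULL, 7, NULL, Yara); (NULL, NULL, Dune, NULL); (NULL, NULL, NULL, Zane)

FULL OUTER JOIN keeps every row from both sides; unmatched rows get NULL for the other side's columns.
Matching on l.book_id = r.book_id. A NULL in a compared column never satisfies the condition.
- l[0] book_id=8 → no match; kept with NULLs on the r side.
- l[1] book_id=NULL → no match; kept with NULLs on the r side.
- l[2] book_id=8 → no match; kept with NULLs on the r side.
- l[3] book_id=8 → no match; kept with NULLs on the r side.
- l[4] book_id=9 → no match; kept with NULLs on the r side.
- l[5] book_id=4 → no match; kept with NULLs on the r side.
- l[6] book_id=8 → no match; kept with NULLs on the r side.
- plus 8 unmatched r row(s), each kept with NULL l columns.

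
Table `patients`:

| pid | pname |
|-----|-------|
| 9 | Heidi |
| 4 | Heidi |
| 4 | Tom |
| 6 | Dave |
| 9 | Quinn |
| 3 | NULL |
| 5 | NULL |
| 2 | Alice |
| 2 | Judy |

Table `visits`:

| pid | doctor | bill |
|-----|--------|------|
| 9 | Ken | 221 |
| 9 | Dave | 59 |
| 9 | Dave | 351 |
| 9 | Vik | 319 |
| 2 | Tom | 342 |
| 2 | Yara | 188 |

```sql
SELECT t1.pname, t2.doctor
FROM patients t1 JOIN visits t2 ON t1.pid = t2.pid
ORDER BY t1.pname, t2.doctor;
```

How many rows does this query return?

INNER JOIN keeps only pairs where the ON condition holds.
Matching on t1.pid = t2.pid.
- t1 row (pid=9): matches 4 t2 row(s) → 4 output row(s).
- t1 row (pid=4): no match → dropped.
- t1 row (pid=4): no match → dropped.
- t1 row (pid=6): no match → dropped.
- t1 row (pid=9): matches 4 t2 row(s) → 4 output row(s).
- t1 row (pid=3): no match → dropped.
- t1 row (pid=5): no match → dropped.
- t1 row (pid=2): matches 2 t2 row(s) → 2 output row(s).
- t1 row (pid=2): matches 2 t2 row(s) → 2 output row(s).
Total: 12 rows.

12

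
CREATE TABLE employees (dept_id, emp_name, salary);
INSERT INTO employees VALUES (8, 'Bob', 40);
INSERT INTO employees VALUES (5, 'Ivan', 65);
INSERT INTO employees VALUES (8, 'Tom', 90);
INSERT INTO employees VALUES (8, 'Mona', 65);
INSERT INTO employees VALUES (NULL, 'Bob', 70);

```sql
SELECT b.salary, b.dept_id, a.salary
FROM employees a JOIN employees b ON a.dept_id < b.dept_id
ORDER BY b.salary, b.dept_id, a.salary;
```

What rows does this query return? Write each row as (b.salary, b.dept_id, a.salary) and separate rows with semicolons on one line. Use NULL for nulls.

INNER JOIN keeps only pairs where the ON condition holds.
Matching on a.dept_id < b.dept_id. A NULL in a compared column never satisfies the condition.
Matched pairs: 3.

(40, 8, 65); (65, 8, 65); (90, 8, 65)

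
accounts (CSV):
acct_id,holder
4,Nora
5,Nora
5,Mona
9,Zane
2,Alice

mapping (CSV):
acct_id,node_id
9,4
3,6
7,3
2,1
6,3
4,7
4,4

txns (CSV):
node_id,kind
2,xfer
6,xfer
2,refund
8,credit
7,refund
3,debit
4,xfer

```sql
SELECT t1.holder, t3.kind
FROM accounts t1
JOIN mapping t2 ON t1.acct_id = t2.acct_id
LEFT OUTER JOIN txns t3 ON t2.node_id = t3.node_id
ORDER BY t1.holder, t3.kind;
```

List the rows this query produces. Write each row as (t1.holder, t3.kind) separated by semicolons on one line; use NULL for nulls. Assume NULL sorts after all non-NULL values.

(Alice, NULL); (Nora, refund); (Nora, xfer); (Zane, xfer)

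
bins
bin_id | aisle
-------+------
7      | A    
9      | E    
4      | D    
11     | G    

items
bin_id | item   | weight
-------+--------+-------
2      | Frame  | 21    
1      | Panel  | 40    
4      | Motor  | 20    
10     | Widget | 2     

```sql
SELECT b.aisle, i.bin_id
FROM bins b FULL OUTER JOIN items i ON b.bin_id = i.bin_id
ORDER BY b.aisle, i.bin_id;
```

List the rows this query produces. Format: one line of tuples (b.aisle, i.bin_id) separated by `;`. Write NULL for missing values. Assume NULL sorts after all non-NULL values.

FULL OUTER JOIN keeps every row from both sides; unmatched rows get NULL for the other side's columns.
Matching on b.bin_id = i.bin_id.
Matched pairs: 1; unmatched b rows kept: 3; unmatched i rows kept: 3.

(A, NULL); (D, 4); (E, NULL); (G, NULL); (NULL, 1); (NULL, 2); (NULL, 10)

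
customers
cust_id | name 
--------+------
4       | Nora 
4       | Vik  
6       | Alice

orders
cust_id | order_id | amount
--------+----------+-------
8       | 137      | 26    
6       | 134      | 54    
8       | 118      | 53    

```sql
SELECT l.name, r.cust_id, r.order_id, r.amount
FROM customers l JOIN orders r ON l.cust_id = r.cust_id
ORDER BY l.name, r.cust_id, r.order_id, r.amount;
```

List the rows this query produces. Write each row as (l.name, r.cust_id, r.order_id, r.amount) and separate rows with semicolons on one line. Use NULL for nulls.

INNER JOIN keeps only pairs where the ON condition holds.
Matching on l.cust_id = r.cust_id.
- l row (cust_id=4): no match → dropped.
- l row (cust_id=4): no match → dropped.
- l row (cust_id=6): matches 1 r row(s) → 1 output row(s).
After projecting and ordering:
l.name | r.cust_id | r.order_id | r.amount
Alice | 6 | 134 | 54

(Alice, 6, 134, 54)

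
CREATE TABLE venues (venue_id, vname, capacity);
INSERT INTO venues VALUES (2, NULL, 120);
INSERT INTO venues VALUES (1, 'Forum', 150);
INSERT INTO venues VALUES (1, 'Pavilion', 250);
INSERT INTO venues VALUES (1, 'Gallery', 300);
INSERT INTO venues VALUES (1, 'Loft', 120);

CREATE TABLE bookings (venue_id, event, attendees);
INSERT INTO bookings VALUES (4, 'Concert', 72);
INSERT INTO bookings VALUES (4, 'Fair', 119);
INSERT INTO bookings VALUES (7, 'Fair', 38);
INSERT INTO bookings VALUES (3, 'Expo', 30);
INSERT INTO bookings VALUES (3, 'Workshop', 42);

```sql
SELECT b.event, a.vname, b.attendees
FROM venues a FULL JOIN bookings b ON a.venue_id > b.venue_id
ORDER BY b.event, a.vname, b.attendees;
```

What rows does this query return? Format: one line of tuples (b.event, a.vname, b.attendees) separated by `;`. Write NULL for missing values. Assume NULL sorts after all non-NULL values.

FULL OUTER JOIN keeps every row from both sides; unmatched rows get NULL for the other side's columns.
Matching on a.venue_id > b.venue_id.
- a (venue_id=2) has no partner → padded with NULL.
- a (venue_id=1) has no partner → padded with NULL.
- a (venue_id=1) has no partner → padded with NULL.
- a (venue_id=1) has no partner → padded with NULL.
- a (venue_id=1) has no partner → padded with NULL.
- 5 b row(s) had no a match → kept, a columns NULL.
After projecting and ordering:
b.event | a.vname | b.attendees
Concert | NULL | 72
Expo | NULL | 30
Fair | NULL | 38
Fair | NULL | 119
Workshop | NULL | 42
NULL | Forum | NULL
NULL | Gallery | NULL
NULL | Loft | NULL
NULL | Pavilion | NULL
NULL | NULL | NULL

(Concert, NULL, 72); (Expo, NULL, 30); (Fair, NULL, 38); (Fair, NULL, 119); (Workshop, NULL, 42); (NULL, Forum, NULL); (NULL, Gallery, NULL); (NULL, Loft, NULL); (NULL, Pavilion, NULL); (NULL, NULL, NULL)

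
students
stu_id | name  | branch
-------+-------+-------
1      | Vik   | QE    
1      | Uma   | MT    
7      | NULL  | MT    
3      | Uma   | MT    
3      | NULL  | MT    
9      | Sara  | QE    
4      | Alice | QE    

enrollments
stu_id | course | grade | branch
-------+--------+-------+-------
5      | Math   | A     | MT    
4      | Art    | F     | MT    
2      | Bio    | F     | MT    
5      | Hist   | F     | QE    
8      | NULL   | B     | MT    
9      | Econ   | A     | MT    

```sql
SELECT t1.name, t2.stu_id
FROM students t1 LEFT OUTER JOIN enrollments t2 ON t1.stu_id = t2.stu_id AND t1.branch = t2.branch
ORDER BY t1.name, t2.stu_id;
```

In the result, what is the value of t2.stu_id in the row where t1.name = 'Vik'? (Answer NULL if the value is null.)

NULL

LEFT JOIN keeps every row from `students`; unmatched rows get NULL for `enrollments`'s columns.
Matching on t1.stu_id = t2.stu_id AND t1.branch = t2.branch.
- t1[0] stu_id=1, branch=QE → no match; kept with NULLs on the t2 side.
- t1[1] stu_id=1, branch=MT → no match; kept with NULLs on the t2 side.
- t1[2] stu_id=7, branch=MT → no match; kept with NULLs on the t2 side.
- t1[3] stu_id=3, branch=MT → no match; kept with NULLs on the t2 side.
- t1[4] stu_id=3, branch=MT → no match; kept with NULLs on the t2 side.
- t1[5] stu_id=9, branch=QE → no match; kept with NULLs on the t2 side.
- t1[6] stu_id=4, branch=QE → no match; kept with NULLs on the t2 side.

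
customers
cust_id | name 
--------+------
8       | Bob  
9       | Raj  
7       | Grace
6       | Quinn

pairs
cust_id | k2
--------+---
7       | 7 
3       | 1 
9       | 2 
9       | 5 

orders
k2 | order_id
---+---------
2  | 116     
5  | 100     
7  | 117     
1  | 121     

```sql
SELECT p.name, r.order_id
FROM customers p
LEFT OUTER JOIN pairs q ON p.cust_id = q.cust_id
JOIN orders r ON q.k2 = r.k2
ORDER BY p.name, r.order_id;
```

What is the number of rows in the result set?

Joins associate left-to-right: customers LEFT JOIN pairs on cust_id gives 5 intermediate row(s).
Then INNER JOIN `orders r` on k2: keep only rows whose q.k2 appears in r.
Result: 3 row(s).

3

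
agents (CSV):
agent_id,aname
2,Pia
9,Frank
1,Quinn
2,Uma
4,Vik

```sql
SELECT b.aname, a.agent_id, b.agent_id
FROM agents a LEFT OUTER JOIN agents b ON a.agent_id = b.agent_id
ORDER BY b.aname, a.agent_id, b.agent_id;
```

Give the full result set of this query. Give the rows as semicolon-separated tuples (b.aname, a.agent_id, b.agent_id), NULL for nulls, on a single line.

LEFT JOIN keeps every row from `agents a`; unmatched rows get NULL for `agents b`'s columns.
Matching on a.agent_id = b.agent_id.
Matched pairs: 7; unmatched a rows kept: 0.

(Frank, 9, 9); (Pia, 2, 2); (Pia, 2, 2); (Quinn, 1, 1); (Uma, 2, 2); (Uma, 2, 2); (Vik, 4, 4)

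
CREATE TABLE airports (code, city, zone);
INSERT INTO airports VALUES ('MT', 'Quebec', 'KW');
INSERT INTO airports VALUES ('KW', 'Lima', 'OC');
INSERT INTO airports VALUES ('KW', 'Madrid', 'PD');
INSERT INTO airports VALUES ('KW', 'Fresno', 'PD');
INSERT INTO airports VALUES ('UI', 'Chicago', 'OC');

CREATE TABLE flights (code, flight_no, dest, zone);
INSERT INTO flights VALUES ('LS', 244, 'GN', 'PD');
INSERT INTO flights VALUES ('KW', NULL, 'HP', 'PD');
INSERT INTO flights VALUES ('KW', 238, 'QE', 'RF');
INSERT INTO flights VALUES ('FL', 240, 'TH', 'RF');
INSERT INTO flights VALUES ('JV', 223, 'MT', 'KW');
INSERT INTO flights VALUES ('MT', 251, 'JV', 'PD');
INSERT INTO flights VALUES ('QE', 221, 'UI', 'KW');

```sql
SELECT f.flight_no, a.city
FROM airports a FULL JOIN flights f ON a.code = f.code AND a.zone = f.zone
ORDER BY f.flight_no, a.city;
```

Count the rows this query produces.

11

FULL OUTER JOIN keeps every row from both sides; unmatched rows get NULL for the other side's columns.
Matching on a.code = f.code AND a.zone = f.zone.
- a row (code=MT, zone=KW): no match → kept, f columns NULL.
- a row (code=KW, zone=OC): no match → kept, f columns NULL.
- a row (code=KW, zone=PD): matches 1 f row(s) → 1 output row(s).
- a row (code=KW, zone=PD): matches 1 f row(s) → 1 output row(s).
- a row (code=UI, zone=OC): no match → kept, f columns NULL.
- 6 f row(s) had no a match → kept, a columns NULL.
Total: 2 matched + 9 padded = 11 rows.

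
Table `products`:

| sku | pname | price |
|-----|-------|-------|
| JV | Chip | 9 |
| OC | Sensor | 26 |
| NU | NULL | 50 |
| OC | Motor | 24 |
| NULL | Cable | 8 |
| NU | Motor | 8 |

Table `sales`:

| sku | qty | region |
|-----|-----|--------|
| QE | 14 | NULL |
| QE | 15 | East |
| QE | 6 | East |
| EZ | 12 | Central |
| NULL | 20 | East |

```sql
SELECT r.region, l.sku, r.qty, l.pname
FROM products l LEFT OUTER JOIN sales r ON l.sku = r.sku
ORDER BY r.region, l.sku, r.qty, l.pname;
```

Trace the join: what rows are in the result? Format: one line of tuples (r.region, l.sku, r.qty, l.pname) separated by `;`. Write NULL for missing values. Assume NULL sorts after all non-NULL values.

LEFT JOIN keeps every row from `products`; unmatched rows get NULL for `sales`'s columns.
Matching on l.sku = r.sku. A NULL in a compared column never satisfies the condition.
Matched pairs: 0; unmatched l rows kept: 6.

(NULL, JV, NULL, Chip); (NULL, NU, NULL, Motor); (NULL, NU, NULL, NULL); (NULL, OC, NULL, Motor); (NULL, OC, NULL, Sensor); (NULL, NULL, NULL, Cable)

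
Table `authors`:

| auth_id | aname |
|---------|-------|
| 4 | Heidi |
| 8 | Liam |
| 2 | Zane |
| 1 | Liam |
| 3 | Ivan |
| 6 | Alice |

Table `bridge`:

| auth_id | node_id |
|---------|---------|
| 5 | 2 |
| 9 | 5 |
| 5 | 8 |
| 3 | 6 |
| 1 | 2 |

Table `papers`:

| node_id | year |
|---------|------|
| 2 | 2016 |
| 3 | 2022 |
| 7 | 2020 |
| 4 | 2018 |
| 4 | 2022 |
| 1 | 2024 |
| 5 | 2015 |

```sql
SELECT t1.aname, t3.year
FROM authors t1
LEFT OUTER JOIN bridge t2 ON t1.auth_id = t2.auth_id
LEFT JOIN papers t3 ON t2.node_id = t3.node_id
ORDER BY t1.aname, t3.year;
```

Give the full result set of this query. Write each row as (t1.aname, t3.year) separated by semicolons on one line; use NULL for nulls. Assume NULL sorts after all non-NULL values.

Step 1 — t1 LEFT JOIN t2 on auth_id → 6 row(s).
Then LEFT JOIN `papers t3` on node_id: each of those 6 rows is kept; rows whose t2.node_id has no match in t3 get NULL for t3's columns.

(Alice, NULL); (Heidi, NULL); (Ivan, NULL); (Liam, 2016); (Liam, NULL); (Zane, NULL)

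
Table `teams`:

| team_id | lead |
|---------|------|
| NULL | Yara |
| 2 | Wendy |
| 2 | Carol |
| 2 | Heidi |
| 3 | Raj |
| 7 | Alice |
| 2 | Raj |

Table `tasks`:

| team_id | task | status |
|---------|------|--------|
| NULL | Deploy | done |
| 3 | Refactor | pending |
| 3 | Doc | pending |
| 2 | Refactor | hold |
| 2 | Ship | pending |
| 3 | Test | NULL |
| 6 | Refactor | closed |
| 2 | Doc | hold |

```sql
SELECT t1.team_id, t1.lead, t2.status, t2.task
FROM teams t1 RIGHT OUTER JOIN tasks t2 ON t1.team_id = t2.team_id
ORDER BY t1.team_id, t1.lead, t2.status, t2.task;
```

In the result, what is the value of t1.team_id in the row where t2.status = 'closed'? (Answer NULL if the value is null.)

NULL

RIGHT JOIN keeps every row from `tasks`; unmatched rows get NULL for `teams`'s columns.
Matching on t1.team_id = t2.team_id. A NULL in a compared column never satisfies the condition.
Matched pairs: 15; unmatched t2 rows kept: 2.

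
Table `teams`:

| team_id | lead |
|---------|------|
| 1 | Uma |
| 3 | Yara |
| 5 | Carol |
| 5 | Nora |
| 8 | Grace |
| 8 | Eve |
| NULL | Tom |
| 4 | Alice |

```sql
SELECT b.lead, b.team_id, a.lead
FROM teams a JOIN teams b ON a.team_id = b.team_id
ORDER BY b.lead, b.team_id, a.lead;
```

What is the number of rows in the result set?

11

INNER JOIN keeps only pairs where the ON condition holds.
Matching on a.team_id = b.team_id. A NULL in a compared column never satisfies the condition.
Matched pairs: 11.
Total: 11 rows.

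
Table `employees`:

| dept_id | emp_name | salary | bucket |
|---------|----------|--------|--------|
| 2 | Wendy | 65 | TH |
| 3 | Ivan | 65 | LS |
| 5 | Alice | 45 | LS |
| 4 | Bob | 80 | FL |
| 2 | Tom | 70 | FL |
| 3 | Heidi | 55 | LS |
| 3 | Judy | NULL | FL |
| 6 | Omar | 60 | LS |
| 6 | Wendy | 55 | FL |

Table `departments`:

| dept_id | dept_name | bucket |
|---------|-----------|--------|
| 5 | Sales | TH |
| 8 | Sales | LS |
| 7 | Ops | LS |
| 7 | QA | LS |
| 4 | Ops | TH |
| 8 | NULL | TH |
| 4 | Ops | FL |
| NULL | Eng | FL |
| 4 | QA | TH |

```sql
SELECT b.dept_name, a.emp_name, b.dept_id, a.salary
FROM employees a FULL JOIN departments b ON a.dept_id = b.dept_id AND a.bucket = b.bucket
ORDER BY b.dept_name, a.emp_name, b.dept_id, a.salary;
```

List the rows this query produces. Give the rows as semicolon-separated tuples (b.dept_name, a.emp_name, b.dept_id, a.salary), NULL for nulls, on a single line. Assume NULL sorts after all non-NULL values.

FULL OUTER JOIN keeps every row from both sides; unmatched rows get NULL for the other side's columns.
Matching on a.dept_id = b.dept_id AND a.bucket = b.bucket. A NULL in a compared column never satisfies the condition.
- dept_id=2, bucket=TH: no b row matches, row kept with b columns NULL.
- dept_id=3, bucket=LS: no b row matches, row kept with b columns NULL.
- dept_id=5, bucket=LS: no b row matches, row kept with b columns NULL.
- dept_id=4, bucket=FL: 1 matching b row(s), so 1 row(s) emitted.
- dept_id=2, bucket=FL: no b row matches, row kept with b columns NULL.
- dept_id=3, bucket=LS: no b row matches, row kept with b columns NULL.
- dept_id=3, bucket=FL: no b row matches, row kept with b columns NULL.
- dept_id=6, bucket=LS: no b row matches, row kept with b columns NULL.
- dept_id=6, bucket=FL: no b row matches, row kept with b columns NULL.
- 8 b row(s) had no a match → kept, a columns NULL.

(Eng, NULL, NULL, NULL); (Ops, Bob, 4, 80); (Ops, NULL, 4, NULL); (Ops, NULL, 7, NULL); (QA, NULL, 4, NULL); (QA, NULL, 7, NULL); (Sales, NULL, 5, NULL); (Sales, NULL, 8, NULL); (NULL, Alice, NULL, 45); (NULL, Heidi, NULL, 55); (NULL, Ivan, NULL, 65); (NULL, Judy, NULL, NULL); (NULL, Omar, NULL, 60); (NULL, Tom, NULL, 70); (NULL, Wendy, NULL, 55); (NULL, Wendy, NULL, 65); (NULL, NULL, 8, NULL)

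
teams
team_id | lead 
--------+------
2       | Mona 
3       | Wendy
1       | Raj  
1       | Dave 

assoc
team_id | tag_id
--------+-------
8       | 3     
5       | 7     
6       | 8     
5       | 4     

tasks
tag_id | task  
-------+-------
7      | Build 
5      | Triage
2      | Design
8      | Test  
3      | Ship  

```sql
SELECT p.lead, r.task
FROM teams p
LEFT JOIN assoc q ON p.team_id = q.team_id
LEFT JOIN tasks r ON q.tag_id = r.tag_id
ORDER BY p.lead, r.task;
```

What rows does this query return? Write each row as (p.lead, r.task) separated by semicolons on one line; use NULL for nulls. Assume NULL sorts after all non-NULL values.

(Dave, NULL); (Mona, NULL); (Raj, NULL); (Wendy, NULL)

Step 1 — p LEFT JOIN q on team_id → 4 row(s).
Then LEFT JOIN `tasks r` on tag_id: each of those 4 rows is kept; rows whose q.tag_id has no match in r get NULL for r's columns.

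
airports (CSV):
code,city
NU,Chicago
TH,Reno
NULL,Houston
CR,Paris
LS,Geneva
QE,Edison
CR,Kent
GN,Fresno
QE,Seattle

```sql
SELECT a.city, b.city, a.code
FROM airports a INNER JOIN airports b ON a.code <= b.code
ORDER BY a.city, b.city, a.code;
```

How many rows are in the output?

INNER JOIN keeps only pairs where the ON condition holds.
Matching on a.code <= b.code. A NULL in a compared column never satisfies the condition.
Matched pairs: 38.
Total: 38 rows.

38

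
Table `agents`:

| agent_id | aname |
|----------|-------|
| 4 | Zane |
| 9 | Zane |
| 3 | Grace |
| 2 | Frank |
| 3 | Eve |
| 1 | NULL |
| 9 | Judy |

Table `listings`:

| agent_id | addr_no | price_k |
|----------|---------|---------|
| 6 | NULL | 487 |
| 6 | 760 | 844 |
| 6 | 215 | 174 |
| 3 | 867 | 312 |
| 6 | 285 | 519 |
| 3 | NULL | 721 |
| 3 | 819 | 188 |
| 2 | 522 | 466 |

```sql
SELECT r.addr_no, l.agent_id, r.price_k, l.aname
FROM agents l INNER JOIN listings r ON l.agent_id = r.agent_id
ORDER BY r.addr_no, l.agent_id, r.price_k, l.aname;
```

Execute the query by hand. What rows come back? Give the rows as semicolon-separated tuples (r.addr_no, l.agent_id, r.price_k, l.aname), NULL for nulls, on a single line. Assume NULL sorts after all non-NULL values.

(522, 2, 466, Frank); (819, 3, 188, Eve); (819, 3, 188, Grace); (867, 3, 312, Eve); (867, 3, 312, Grace); (NULL, 3, 721, Eve); (NULL, 3, 721, Grace)

INNER JOIN keeps only pairs where the ON condition holds.
Matching on l.agent_id = r.agent_id.
- l[0] agent_id=4 → no match; dropped.
- l[1] agent_id=9 → no match; dropped.
- l[2] agent_id=3 → 3 match(es) in r → 3 row(s).
- l[3] agent_id=2 → 1 match(es) in r → 1 row(s).
- l[4] agent_id=3 → 3 match(es) in r → 3 row(s).
- l[5] agent_id=1 → no match; dropped.
- l[6] agent_id=9 → no match; dropped.
After projecting and ordering:
r.addr_no | l.agent_id | r.price_k | l.aname
522 | 2 | 466 | Frank
819 | 3 | 188 | Eve
819 | 3 | 188 | Grace
867 | 3 | 312 | Eve
867 | 3 | 312 | Grace
NULL | 3 | 721 | Eve
NULL | 3 | 721 | Grace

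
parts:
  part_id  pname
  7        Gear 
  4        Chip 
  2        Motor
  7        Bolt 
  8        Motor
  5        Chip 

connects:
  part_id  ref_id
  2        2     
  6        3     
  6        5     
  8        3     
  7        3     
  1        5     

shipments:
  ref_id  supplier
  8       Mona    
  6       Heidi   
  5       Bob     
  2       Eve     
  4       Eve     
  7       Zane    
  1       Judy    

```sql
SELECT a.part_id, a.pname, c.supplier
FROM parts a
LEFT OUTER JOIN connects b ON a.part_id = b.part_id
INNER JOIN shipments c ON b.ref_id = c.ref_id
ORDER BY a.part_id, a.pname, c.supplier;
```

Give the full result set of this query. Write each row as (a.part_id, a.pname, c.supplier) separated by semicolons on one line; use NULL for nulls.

(2, Motor, Eve)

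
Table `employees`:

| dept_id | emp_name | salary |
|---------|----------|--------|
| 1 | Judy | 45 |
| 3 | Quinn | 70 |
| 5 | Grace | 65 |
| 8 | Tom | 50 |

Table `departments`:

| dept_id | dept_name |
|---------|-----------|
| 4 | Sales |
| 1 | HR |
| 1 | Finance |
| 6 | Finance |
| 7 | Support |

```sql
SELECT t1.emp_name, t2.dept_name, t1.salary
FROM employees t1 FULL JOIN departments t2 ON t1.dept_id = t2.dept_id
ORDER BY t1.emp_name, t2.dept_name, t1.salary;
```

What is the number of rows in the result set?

8

FULL OUTER JOIN keeps every row from both sides; unmatched rows get NULL for the other side's columns.
Matching on t1.dept_id = t2.dept_id.
- dept_id=1: 2 matching t2 row(s), so 2 row(s) emitted.
- dept_id=3: no t2 row matches, row kept with t2 columns NULL.
- dept_id=5: no t2 row matches, row kept with t2 columns NULL.
- dept_id=8: no t2 row matches, row kept with t2 columns NULL.
- 3 t2 row(s) had no t1 match → kept, t1 columns NULL.
Total: 2 matched + 6 padded = 8 rows.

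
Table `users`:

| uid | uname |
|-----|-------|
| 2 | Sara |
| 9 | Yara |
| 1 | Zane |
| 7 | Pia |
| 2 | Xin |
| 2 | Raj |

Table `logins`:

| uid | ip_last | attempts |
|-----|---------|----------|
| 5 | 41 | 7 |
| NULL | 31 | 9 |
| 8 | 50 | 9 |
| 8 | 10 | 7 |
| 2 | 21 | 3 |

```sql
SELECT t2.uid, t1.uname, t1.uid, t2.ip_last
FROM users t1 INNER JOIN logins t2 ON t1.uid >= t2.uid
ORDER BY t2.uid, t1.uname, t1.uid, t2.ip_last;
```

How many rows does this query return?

INNER JOIN keeps only pairs where the ON condition holds.
Matching on t1.uid >= t2.uid. A NULL in a compared column never satisfies the condition.
Matched pairs: 9.
Total: 9 rows.

9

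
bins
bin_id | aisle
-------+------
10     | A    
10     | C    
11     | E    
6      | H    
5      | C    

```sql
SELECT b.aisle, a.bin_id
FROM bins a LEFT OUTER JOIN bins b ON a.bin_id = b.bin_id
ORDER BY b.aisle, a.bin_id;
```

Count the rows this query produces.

LEFT JOIN keeps every row from `bins a`; unmatched rows get NULL for `bins b`'s columns.
Matching on a.bin_id = b.bin_id.
- a[0] bin_id=10 → 2 match(es) in b → 2 row(s).
- a[1] bin_id=10 → 2 match(es) in b → 2 row(s).
- a[2] bin_id=11 → 1 match(es) in b → 1 row(s).
- a[3] bin_id=6 → 1 match(es) in b → 1 row(s).
- a[4] bin_id=5 → 1 match(es) in b → 1 row(s).
Total: 7 rows.

7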